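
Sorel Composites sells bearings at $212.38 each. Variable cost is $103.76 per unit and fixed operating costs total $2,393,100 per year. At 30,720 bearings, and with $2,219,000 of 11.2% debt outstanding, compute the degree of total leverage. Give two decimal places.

4.80

At 30,720 units, contribution = 30,720 × $108.62 = $3,336,806.40.
EBIT = $3,336,806.40 − $2,393,100 = $943,706.40. Interest = $248,528.00.
DOL = $3,336,806.40 ÷ $943,706.40 = 3.5359; DFL = $943,706.40 ÷ $695,178.40 = 1.3575.
Combined leverage = 3.5359 × 1.3575 = 4.8000.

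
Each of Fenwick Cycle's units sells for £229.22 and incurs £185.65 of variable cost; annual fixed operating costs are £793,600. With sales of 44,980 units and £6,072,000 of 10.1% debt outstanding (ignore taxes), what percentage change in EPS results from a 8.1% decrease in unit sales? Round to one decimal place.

At 44,980 units, contribution = 44,980 × £43.57 = £1,959,778.60.
EBIT = £1,959,778.60 − £793,600 = £1,166,178.60.
Interest = £613,272.00, so EBIT − I = £552,906.60.
Degree of combined leverage = contribution ÷ (EBIT − I) = £1,959,778.60 ÷ £552,906.60 = 3.5445.
EPS therefore changes by 3.5445 × (-8.1%) = -28.7%.

-28.7%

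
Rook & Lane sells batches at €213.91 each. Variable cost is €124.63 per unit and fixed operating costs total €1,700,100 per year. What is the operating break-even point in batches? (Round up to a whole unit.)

Unit CM = price − variable cost = €213.91 − €124.63 = €89.28.
Break-even volume = fixed costs ÷ CM per unit = €1,700,100 ÷ €89.28 = 19,042.34, so 19,043 batches.

19,043 batches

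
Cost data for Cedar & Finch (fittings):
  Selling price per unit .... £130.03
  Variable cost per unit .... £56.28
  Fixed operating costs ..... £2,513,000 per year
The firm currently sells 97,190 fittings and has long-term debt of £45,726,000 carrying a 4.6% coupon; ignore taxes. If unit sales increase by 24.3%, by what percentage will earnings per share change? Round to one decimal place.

Total contribution margin = 97,190 × £73.75 = £7,167,762.50.
EBIT = £7,167,762.50 − £2,513,000 = £4,654,762.50.
Interest = £2,103,396.00, so EBIT − I = £2,551,366.50.
Degree of combined leverage = contribution ÷ (EBIT − I) = £7,167,762.50 ÷ £2,551,366.50 = 2.8094.
%ΔEPS = DCL × %ΔSales = 2.8094 × +24.3% = +68.3%.

+68.3%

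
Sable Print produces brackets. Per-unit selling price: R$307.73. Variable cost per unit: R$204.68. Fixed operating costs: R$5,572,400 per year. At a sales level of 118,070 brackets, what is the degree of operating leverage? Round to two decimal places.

Total contribution margin = 118,070 × R$103.05 = R$12,167,113.50.
Operating income = contribution − fixed costs = R$12,167,113.50 − R$5,572,400 = R$6,594,713.50.
Degree of operating leverage = R$12,167,113.50 / R$6,594,713.50 = 1.8450.

1.84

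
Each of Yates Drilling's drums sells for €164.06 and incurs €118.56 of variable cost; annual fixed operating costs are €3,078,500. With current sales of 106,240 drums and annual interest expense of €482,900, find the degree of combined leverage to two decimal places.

Contribution at this volume is 106,240 × €45.50 = €4,833,920.00.
EBIT = €4,833,920.00 − €3,078,500 = €1,755,420.00. Interest = €482,900.00, so EBIT − I = €1,272,520.00.
Degree of total leverage = total CM / (EBIT − interest) = €4,833,920.00 / €1,272,520.00 = 3.7987.

3.80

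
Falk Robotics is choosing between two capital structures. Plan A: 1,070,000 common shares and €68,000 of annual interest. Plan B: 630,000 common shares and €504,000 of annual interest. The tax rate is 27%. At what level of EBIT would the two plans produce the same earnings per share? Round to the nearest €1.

At indifference, (EBIT − 68,000)(1 − t)/1,070,000 = (EBIT − 504,000)(1 − t)/630,000.
Cancelling (1 − t) and cross-multiplying: 630,000·(EBIT − 68,000) = 1,070,000·(EBIT − 504,000).
EBIT × (1,070,000 − 630,000) = 504,000 × 1,070,000 − 68,000 × 630,000 = 496,440,000,000, so EBIT = 496,440,000,000 ÷ 440,000 = 1,128,272.73.

€1,128,273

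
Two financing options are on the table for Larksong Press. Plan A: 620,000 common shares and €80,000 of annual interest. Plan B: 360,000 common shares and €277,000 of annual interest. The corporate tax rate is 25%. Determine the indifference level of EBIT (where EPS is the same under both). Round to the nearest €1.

Set EPS_A = EPS_B: (EBIT − €80,000)(1 − 0.25) ÷ 620,000 = (EBIT − €277,000)(1 − 0.25) ÷ 360,000.
Cancelling (1 − t) and cross-multiplying: 360,000·(EBIT − 80,000) = 620,000·(EBIT − 277,000).
EBIT × (620,000 − 360,000) = 277,000 × 620,000 − 80,000 × 360,000 = 142,940,000,000, so EBIT = 142,940,000,000 ÷ 260,000 = 549,769.23.

€549,769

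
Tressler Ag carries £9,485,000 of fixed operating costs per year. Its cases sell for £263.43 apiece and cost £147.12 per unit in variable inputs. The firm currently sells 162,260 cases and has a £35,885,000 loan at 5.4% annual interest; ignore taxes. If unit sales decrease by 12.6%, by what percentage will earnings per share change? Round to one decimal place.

-31.9%

Contribution at this volume is 162,260 × £116.31 = £18,872,460.60.
Operating income = contribution − fixed costs = £18,872,460.60 − £9,485,000 = £9,387,460.60.
Interest = £1,937,790.00, so EBIT − I = £7,449,670.60.
DCL = total CM / (EBIT − I) = £18,872,460.60 / £7,449,670.60 = 2.5333.
EPS therefore changes by 2.5333 × (-12.6%) = -31.9%.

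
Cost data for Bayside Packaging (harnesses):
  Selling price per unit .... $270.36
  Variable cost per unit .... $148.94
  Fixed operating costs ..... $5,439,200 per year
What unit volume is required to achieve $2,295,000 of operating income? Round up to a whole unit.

63,698 harnesses

Contribution margin per unit = $270.36 − $148.94 = $121.42.
Need Q such that Q × $121.42 − $5,439,200 = $2,295,000, i.e. Q = $7,734,200 / $121.42 = 63,697.91 → 63,698.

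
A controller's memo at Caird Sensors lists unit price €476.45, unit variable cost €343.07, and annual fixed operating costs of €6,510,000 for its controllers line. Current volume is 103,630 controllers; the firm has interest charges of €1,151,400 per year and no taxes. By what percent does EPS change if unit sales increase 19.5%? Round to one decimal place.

+43.7%

At 103,630 units, contribution = 103,630 × €133.38 = €13,822,169.40.
Subtracting fixed costs: EBIT = €13,822,169.40 − €6,510,000 = €7,312,169.40.
Interest = €1,151,400.00, so EBIT − I = €6,160,769.40.
Degree of combined leverage = contribution ÷ (EBIT − I) = €13,822,169.40 ÷ €6,160,769.40 = 2.2436.
%ΔEPS = DCL × %ΔSales = 2.2436 × +19.5% = +43.7%.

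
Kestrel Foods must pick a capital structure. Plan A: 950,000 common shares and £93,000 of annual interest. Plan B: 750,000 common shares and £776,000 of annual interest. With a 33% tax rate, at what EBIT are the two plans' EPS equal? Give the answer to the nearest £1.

£3,337,250

At indifference, (EBIT − 93,000)(1 − t)/950,000 = (EBIT − 776,000)(1 − t)/750,000.
The (1 − t) factor cancels: (EBIT − 93,000) × 750,000 = (EBIT − 776,000) × 950,000.
Solving, EBIT = (776,000·950,000 − 93,000·750,000) / (950,000 − 750,000) = 667,450,000,000 / 200,000 = 3,337,250.00.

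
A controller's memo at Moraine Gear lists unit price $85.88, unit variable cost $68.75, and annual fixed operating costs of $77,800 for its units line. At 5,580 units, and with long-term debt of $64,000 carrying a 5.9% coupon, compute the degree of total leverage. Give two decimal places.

Contribution at this volume is 5,580 × $17.13 = $95,585.40.
EBIT = $95,585.40 − $77,800 = $17,785.40. Interest = $3,776.00.
DOL = $95,585.40 ÷ $17,785.40 = 5.3744; DFL = $17,785.40 ÷ $14,009.40 = 1.2695.
DCL = DOL × DFL = 5.3744 × 1.2695 = 6.8228.

6.82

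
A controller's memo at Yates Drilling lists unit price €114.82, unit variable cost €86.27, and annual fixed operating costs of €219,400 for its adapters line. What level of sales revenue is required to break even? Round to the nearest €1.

€882,365

Contribution margin per unit = €114.82 − €86.27 = €28.55, a CM ratio of €28.55 ÷ €114.82 = 0.2487.
Break-even sales = FC ÷ CM ratio = €219,400 × €114.82 / €28.55 = €882,365.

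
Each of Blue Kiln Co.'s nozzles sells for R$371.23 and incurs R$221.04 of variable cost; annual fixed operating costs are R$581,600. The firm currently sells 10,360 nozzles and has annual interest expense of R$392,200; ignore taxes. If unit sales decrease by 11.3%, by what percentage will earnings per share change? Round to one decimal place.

Contribution at this volume is 10,360 × R$150.19 = R$1,555,968.40.
Operating income = contribution − fixed costs = R$1,555,968.40 − R$581,600 = R$974,368.40.
Interest = R$392,200.00, so EBIT − I = R$582,168.40.
Degree of combined leverage = contribution ÷ (EBIT − I) = R$1,555,968.40 ÷ R$582,168.40 = 2.6727.
EPS therefore changes by 2.6727 × (-11.3%) = -30.2%.

-30.2%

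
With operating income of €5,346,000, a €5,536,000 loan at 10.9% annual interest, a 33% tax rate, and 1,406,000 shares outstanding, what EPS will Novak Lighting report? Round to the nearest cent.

€2.26

Interest = €603,424.00, so EBT = €5,346,000 − €603,424.00 = €4,742,576.00.
Net income = €4,742,576.00 × (1 − 0.33) = €3,177,525.92.
Per share: €3,177,525.92 / 1,406,000 shares = €2.26.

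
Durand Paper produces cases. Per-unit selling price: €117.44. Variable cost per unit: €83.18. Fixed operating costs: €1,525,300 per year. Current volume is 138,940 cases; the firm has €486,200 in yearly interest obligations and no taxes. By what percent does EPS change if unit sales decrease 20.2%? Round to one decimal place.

Contribution at this volume is 138,940 × €34.26 = €4,760,084.40.
EBIT = €4,760,084.40 − €1,525,300 = €3,234,784.40.
Interest = €486,200.00, so EBIT − I = €2,748,584.40.
DCL = total CM / (EBIT − I) = €4,760,084.40 / €2,748,584.40 = 1.7318.
EPS therefore changes by 1.7318 × (-20.2%) = -35.0%.

-35.0%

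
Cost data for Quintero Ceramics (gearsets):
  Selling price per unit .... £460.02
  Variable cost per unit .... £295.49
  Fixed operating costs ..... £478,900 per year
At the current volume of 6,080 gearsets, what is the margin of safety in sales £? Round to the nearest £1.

Unit CM = price − variable cost = £460.02 − £295.49 = £164.53. Break-even units = £478,900 ÷ £164.53 = 2,910.72; break-even revenue = 2,910.72 × £460.02 = £1,338,987.28.
Actual sales revenue = 6,080 × £460.02 = £2,796,921.60.
Margin of safety = £2,796,921.60 − £1,338,987.28 = £1,457,934.

£1,457,934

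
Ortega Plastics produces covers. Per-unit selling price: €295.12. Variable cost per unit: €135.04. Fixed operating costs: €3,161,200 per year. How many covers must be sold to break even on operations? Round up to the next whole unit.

19,748 covers

Contribution margin per unit = €295.12 − €135.04 = €160.08.
Break-even volume = fixed costs ÷ CM per unit = €3,161,200 ÷ €160.08 = 19,747.63, so 19,748 covers.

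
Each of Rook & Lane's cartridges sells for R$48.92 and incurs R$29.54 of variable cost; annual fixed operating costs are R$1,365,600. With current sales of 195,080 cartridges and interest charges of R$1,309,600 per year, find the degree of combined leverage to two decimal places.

Contribution at this volume is 195,080 × R$19.38 = R$3,780,650.40.
EBIT = R$3,780,650.40 − R$1,365,600 = R$2,415,050.40. Interest = R$1,309,600.00.
DOL = R$3,780,650.40 ÷ R$2,415,050.40 = 1.5655; DFL = R$2,415,050.40 ÷ R$1,105,450.40 = 2.1847.
DCL = DOL × DFL = 1.5655 × 2.1847 = 3.4201.

3.42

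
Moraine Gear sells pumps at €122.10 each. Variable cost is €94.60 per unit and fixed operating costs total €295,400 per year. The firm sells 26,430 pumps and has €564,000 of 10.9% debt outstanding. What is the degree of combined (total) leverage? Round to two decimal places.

At 26,430 units, contribution = 26,430 × €27.50 = €726,825.00.
Operating income = contribution − fixed costs = €726,825.00 − €295,400 = €431,425.00. Interest = €61,476.00, so EBIT − I = €369,949.00.
DCL = contribution ÷ (EBIT − I) = €726,825.00 ÷ €369,949.00 = 1.9647.

1.96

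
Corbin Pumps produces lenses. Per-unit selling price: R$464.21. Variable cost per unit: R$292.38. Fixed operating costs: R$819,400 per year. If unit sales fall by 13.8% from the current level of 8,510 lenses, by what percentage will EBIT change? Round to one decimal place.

-31.4%

At 8,510 units, contribution = 8,510 × R$171.83 = R$1,462,273.30.
EBIT = R$1,462,273.30 − R$819,400 = R$642,873.30.
So DOL = total CM / EBIT = R$1,462,273.30 / R$642,873.30 = 2.2746.
Operating income changes by 2.2746 × -13.8% = -31.4%.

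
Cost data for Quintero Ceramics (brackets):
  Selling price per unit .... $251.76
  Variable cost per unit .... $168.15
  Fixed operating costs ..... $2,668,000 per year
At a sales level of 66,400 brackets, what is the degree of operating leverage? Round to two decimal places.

Total contribution margin = 66,400 × $83.61 = $5,551,704.00.
EBIT = $5,551,704.00 − $2,668,000 = $2,883,704.00.
DOL = contribution ÷ EBIT = $5,551,704.00 ÷ $2,883,704.00 = 1.9252.

1.93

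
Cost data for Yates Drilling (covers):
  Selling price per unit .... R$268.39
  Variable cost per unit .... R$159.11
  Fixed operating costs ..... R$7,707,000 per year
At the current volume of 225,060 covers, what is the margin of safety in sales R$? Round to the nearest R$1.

R$41,475,580

Unit CM = price − variable cost = R$268.39 − R$159.11 = R$109.28. Break-even units = R$7,707,000 ÷ R$109.28 = 70,525.26; break-even revenue = 70,525.26 × R$268.39 = R$18,928,273.52.
Current sales = 225,060 × R$268.39 = R$60,403,853.40.
Margin of safety = R$60,403,853.40 − R$18,928,273.52 = R$41,475,580.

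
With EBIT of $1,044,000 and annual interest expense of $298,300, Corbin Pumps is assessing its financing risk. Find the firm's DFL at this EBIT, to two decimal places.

Annual interest charges come to $298,300.00.
DFL = EBIT ÷ (EBIT − I) = $1,044,000 ÷ ($1,044,000 − $298,300.00) = $1,044,000 ÷ $745,700.00 = 1.4000.

1.40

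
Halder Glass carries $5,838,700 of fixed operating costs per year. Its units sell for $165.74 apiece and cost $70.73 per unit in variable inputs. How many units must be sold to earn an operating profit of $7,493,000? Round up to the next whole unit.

Contribution margin per unit = $165.74 − $70.73 = $95.01.
Need Q such that Q × $95.01 − $5,838,700 = $7,493,000, i.e. Q = $13,331,700 / $95.01 = 140,318.91 → 140,319.

140,319 units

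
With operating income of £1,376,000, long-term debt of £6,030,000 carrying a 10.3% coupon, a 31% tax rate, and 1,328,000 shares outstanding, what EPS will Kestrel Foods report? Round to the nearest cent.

£0.39

Pre-tax income = £1,376,000 − £621,090.00 = £754,910.00.
After tax at 31%: net income = £754,910.00 × 0.69 = £520,887.90.
Per share: £520,887.90 / 1,328,000 shares = £0.39.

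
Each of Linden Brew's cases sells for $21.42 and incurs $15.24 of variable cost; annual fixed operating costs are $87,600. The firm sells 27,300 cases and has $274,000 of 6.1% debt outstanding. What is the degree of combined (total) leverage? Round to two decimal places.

2.62

At 27,300 units, contribution = 27,300 × $6.18 = $168,714.00.
Operating income = contribution − fixed costs = $168,714.00 − $87,600 = $81,114.00. Interest = $16,714.00.
DOL = $168,714.00 ÷ $81,114.00 = 2.0800; DFL = $81,114.00 ÷ $64,400.00 = 1.2595.
DCL = DOL × DFL = 2.0800 × 1.2595 = 2.6198.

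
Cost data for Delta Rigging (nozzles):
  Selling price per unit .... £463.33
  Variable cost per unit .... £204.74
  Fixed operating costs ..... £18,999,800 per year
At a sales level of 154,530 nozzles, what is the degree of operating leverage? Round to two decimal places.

1.91

Total contribution margin = 154,530 × £258.59 = £39,959,912.70.
Operating income = contribution − fixed costs = £39,959,912.70 − £18,999,800 = £20,960,112.70.
DOL = contribution ÷ EBIT = £39,959,912.70 ÷ £20,960,112.70 = 1.9065.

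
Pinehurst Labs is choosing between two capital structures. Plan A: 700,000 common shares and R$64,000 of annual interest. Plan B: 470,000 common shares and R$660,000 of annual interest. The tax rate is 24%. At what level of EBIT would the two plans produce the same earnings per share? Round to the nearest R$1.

R$1,877,913

At indifference, (EBIT − 64,000)(1 − t)/700,000 = (EBIT − 660,000)(1 − t)/470,000.
The (1 − t) factor cancels: (EBIT − 64,000) × 470,000 = (EBIT − 660,000) × 700,000.
Solving, EBIT = (660,000·700,000 − 64,000·470,000) / (700,000 − 470,000) = 431,920,000,000 / 230,000 = 1,877,913.04.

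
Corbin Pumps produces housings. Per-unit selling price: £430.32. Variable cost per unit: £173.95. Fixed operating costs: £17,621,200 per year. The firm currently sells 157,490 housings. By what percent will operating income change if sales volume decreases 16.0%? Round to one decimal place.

-28.4%

Contribution at this volume is 157,490 × £256.37 = £40,375,711.30.
Operating income = contribution − fixed costs = £40,375,711.30 − £17,621,200 = £22,754,511.30.
Degree of operating leverage = £40,375,711.30 / £22,754,511.30 = 1.7744.
So EBIT moves 1.7744 × (-16.0%) = -28.4%.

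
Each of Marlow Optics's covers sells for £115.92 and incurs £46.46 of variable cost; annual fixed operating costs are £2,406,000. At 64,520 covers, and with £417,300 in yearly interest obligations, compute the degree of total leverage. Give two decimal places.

2.70

At 64,520 units, contribution = 64,520 × £69.46 = £4,481,559.20.
Operating income = contribution − fixed costs = £4,481,559.20 − £2,406,000 = £2,075,559.20. Interest = £417,300.00.
DOL = £4,481,559.20 ÷ £2,075,559.20 = 2.1592; DFL = £2,075,559.20 ÷ £1,658,259.20 = 1.2516.
DCL = DOL × DFL = 2.1592 × 1.2516 = 2.7025.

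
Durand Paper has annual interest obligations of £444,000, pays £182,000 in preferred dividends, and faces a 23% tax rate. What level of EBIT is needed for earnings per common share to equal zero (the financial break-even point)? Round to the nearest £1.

Grossing the preferred dividend up to pre-tax terms: £182,000 / (1 − 0.23) = £236,363.64.
EPS = 0 when EBIT covers interest plus the pre-tax preferred burden: £444,000 + £236,363.64 = £680,363.64.

£680,364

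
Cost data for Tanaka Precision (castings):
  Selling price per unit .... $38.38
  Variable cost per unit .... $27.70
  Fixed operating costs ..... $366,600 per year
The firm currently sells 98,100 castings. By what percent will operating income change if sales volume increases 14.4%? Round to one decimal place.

+22.2%

Total contribution margin = 98,100 × $10.68 = $1,047,708.00.
Subtracting fixed costs: EBIT = $1,047,708.00 − $366,600 = $681,108.00.
DOL = contribution ÷ EBIT = $1,047,708.00 ÷ $681,108.00 = 1.5382.
Operating income changes by 1.5382 × +14.4% = +22.2%.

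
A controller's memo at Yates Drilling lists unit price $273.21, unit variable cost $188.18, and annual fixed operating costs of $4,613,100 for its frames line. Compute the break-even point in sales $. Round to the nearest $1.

$14,822,357

CM per unit = $273.21 − $188.18 = $85.03; CM ratio = $85.03 / $273.21 = 0.3112.
Break-even revenue = fixed costs × price ÷ CM = $4,613,100 × $273.21 ÷ $85.03 = $14,822,357.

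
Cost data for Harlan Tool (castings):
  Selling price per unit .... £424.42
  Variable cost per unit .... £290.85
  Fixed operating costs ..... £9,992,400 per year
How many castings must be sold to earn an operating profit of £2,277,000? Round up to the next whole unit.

Unit CM = price − variable cost = £424.42 − £290.85 = £133.57.
Units = (FC + target) / CM = (£9,992,400 + £2,277,000) / £133.57 = 91,857.45, so 91,858 castings.

91,858 castings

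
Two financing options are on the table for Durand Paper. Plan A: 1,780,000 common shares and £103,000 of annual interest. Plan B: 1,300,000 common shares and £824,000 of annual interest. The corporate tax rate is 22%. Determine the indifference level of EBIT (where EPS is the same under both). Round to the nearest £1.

At indifference, (EBIT − 103,000)(1 − t)/1,780,000 = (EBIT − 824,000)(1 − t)/1,300,000.
Cancelling (1 − t) and cross-multiplying: 1,300,000·(EBIT − 103,000) = 1,780,000·(EBIT − 824,000).
EBIT × (1,780,000 − 1,300,000) = 824,000 × 1,780,000 − 103,000 × 1,300,000 = 1,332,820,000,000, so EBIT = 1,332,820,000,000 ÷ 480,000 = 2,776,708.33.

£2,776,708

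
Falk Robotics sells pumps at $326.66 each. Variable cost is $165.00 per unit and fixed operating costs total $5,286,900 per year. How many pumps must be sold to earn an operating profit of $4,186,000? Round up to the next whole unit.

58,598 pumps

Each unit contributes $326.66 − $165.00 = $161.66.
Required volume = (fixed costs + target profit) ÷ CM = ($5,286,900 + $4,186,000) ÷ $161.66 = 58,597.67, so 58,598 pumps.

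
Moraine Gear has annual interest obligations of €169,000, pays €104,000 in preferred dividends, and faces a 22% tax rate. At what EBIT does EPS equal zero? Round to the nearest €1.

€302,333

Grossing the preferred dividend up to pre-tax terms: €104,000 / (1 − 0.22) = €133,333.33.
EPS = 0 when EBIT covers interest plus the pre-tax preferred burden: €169,000 + €133,333.33 = €302,333.33.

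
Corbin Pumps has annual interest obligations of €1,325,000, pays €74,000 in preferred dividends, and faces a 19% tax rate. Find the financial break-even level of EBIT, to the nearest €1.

Preferred dividends are paid after tax, so their pre-tax equivalent is €74,000 ÷ (1 − 0.19) = €91,358.02.
Financial break-even EBIT = interest + D_p ÷ (1 − t) = €1,325,000 + €91,358.02 = €1,416,358.02.

€1,416,358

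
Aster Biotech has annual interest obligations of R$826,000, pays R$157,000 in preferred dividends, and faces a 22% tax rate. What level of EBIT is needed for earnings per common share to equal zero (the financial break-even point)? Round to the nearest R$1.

R$1,027,282

Grossing the preferred dividend up to pre-tax terms: R$157,000 / (1 − 0.22) = R$201,282.05.
Financial break-even EBIT = interest + D_p ÷ (1 − t) = R$826,000 + R$201,282.05 = R$1,027,282.05.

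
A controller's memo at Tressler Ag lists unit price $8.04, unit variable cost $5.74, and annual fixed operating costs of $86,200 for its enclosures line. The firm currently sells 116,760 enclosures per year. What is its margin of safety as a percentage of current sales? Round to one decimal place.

Each unit contributes $8.04 − $5.74 = $2.30. Break-even units = $86,200 ÷ $2.30 = 37,478.26; break-even revenue = 37,478.26 × $8.04 = $301,325.22.
Current sales = 116,760 × $8.04 = $938,750.40.
Margin of safety = ($938,750.40 − $301,325.22) ÷ $938,750.40 = 67.9%.

67.9%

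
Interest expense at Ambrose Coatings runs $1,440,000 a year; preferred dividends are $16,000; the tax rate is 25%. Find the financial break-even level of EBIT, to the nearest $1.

$1,461,333

Grossing the preferred dividend up to pre-tax terms: $16,000 / (1 − 0.25) = $21,333.33.
EPS = 0 when EBIT covers interest plus the pre-tax preferred burden: $1,440,000 + $21,333.33 = $1,461,333.33.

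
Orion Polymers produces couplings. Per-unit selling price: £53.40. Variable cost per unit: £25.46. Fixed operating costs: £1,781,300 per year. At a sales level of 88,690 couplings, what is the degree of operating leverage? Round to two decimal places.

At 88,690 units, contribution = 88,690 × £27.94 = £2,477,998.60.
EBIT = £2,477,998.60 − £1,781,300 = £696,698.60.
So DOL = total CM / EBIT = £2,477,998.60 / £696,698.60 = 3.5568.

3.56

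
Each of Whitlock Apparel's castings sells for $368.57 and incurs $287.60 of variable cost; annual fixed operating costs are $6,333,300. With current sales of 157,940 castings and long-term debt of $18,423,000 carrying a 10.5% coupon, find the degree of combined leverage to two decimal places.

2.83

Total contribution margin = 157,940 × $80.97 = $12,788,401.80.
Subtracting fixed costs: EBIT = $12,788,401.80 − $6,333,300 = $6,455,101.80. Interest = $1,934,415.00, so EBIT − I = $4,520,686.80.
DCL = contribution ÷ (EBIT − I) = $12,788,401.80 ÷ $4,520,686.80 = 2.8289.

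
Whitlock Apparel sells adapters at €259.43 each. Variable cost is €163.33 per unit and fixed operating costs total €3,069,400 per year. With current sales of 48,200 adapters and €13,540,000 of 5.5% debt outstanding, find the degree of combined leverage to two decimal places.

5.66

Contribution at this volume is 48,200 × €96.10 = €4,632,020.00.
Operating income = contribution − fixed costs = €4,632,020.00 − €3,069,400 = €1,562,620.00. Interest = €744,700.00, so EBIT − I = €817,920.00.
Degree of total leverage = total CM / (EBIT − interest) = €4,632,020.00 / €817,920.00 = 5.6632.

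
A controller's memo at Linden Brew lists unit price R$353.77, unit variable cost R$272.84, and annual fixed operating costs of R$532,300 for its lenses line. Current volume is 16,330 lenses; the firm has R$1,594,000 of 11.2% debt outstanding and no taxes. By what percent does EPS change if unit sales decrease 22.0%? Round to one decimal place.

-47.6%

Total contribution margin = 16,330 × R$80.93 = R$1,321,586.90.
Subtracting fixed costs: EBIT = R$1,321,586.90 − R$532,300 = R$789,286.90.
After interest of R$178,528.00, pre-tax earnings = R$610,758.90.
DCL = total CM / (EBIT − I) = R$1,321,586.90 / R$610,758.90 = 2.1638.
%ΔEPS = DCL × %ΔSales = 2.1638 × -22.0% = -47.6%.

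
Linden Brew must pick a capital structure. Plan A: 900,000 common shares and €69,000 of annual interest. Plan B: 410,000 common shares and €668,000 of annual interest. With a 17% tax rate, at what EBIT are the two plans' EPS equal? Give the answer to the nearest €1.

€1,169,204

Set EPS_A = EPS_B: (EBIT − €69,000)(1 − 0.17) ÷ 900,000 = (EBIT − €668,000)(1 − 0.17) ÷ 410,000.
Cancelling (1 − t) and cross-multiplying: 410,000·(EBIT − 69,000) = 900,000·(EBIT − 668,000).
Solving, EBIT = (668,000·900,000 − 69,000·410,000) / (900,000 − 410,000) = 572,910,000,000 / 490,000 = 1,169,204.08.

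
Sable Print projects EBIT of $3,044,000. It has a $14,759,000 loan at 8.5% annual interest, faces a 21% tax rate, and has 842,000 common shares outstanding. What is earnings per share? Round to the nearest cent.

Interest = $1,254,515.00, so EBT = $3,044,000 − $1,254,515.00 = $1,789,485.00.
Net income = $1,789,485.00 × (1 − 0.21) = $1,413,693.15.
EPS = $1,413,693.15 ÷ 842,000 = $1.68.

$1.68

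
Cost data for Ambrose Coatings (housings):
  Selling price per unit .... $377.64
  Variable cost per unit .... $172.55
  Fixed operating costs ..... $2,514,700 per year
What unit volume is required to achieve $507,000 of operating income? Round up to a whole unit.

14,734 housings

Unit CM = price − variable cost = $377.64 − $172.55 = $205.09.
Units = (FC + target) / CM = ($2,514,700 + $507,000) / $205.09 = 14,733.53, so 14,734 housings.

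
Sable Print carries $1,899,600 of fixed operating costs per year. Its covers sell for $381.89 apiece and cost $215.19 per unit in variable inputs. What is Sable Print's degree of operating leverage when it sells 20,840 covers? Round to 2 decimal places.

Total contribution margin = 20,840 × $166.70 = $3,474,028.00.
Operating income = contribution − fixed costs = $3,474,028.00 − $1,899,600 = $1,574,428.00.
So DOL = total CM / EBIT = $3,474,028.00 / $1,574,428.00 = 2.2065.

2.21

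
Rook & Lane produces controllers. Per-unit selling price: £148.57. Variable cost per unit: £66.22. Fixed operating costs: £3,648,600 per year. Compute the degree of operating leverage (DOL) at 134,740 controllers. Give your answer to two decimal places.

Contribution at this volume is 134,740 × £82.35 = £11,095,839.00.
Subtracting fixed costs: EBIT = £11,095,839.00 − £3,648,600 = £7,447,239.00.
So DOL = total CM / EBIT = £11,095,839.00 / £7,447,239.00 = 1.4899.

1.49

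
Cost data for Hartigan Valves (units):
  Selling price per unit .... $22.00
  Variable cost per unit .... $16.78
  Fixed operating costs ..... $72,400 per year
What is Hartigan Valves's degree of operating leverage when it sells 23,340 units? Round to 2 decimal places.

2.46

At 23,340 units, contribution = 23,340 × $5.22 = $121,834.80.
EBIT = $121,834.80 − $72,400 = $49,434.80.
So DOL = total CM / EBIT = $121,834.80 / $49,434.80 = 2.4646.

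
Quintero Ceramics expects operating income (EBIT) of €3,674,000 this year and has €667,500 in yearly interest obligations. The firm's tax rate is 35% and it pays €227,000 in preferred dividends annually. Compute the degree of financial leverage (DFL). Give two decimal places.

Annual interest charges come to €667,500.00.
Preferred dividends grossed up pre-tax: €227,000 / (1 − 0.35) = €349,230.77.
DFL = EBIT ÷ [EBIT − I − D_p/(1−t)] = €3,674,000 ÷ [€3,674,000 − €667,500.00 − €349,230.77] = €3,674,000 ÷ €2,657,269.23 = 1.3826.

1.38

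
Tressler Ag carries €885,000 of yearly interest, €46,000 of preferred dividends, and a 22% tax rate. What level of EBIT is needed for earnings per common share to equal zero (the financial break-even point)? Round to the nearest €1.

Preferred dividends are paid after tax, so their pre-tax equivalent is €46,000 ÷ (1 − 0.22) = €58,974.36.
EPS = 0 when EBIT covers interest plus the pre-tax preferred burden: €885,000 + €58,974.36 = €943,974.36.

€943,974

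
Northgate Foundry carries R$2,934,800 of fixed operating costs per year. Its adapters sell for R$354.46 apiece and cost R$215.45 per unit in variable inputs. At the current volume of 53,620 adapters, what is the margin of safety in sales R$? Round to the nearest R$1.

R$11,522,732

Contribution margin per unit = R$354.46 − R$215.45 = R$139.01. Break-even units = R$2,934,800 ÷ R$139.01 = 21,112.15; break-even revenue = 21,112.15 × R$354.46 = R$7,483,412.76.
Actual sales revenue = 53,620 × R$354.46 = R$19,006,145.20.
Margin of safety = R$19,006,145.20 − R$7,483,412.76 = R$11,522,732.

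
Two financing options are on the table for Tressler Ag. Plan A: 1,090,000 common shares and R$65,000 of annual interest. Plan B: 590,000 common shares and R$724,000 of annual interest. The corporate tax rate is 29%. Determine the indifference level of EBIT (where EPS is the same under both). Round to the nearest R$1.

At indifference, (EBIT − 65,000)(1 − t)/1,090,000 = (EBIT − 724,000)(1 − t)/590,000.
The (1 − t) factor cancels: (EBIT − 65,000) × 590,000 = (EBIT − 724,000) × 1,090,000.
EBIT × (1,090,000 − 590,000) = 724,000 × 1,090,000 − 65,000 × 590,000 = 750,810,000,000, so EBIT = 750,810,000,000 ÷ 500,000 = 1,501,620.00.

R$1,501,620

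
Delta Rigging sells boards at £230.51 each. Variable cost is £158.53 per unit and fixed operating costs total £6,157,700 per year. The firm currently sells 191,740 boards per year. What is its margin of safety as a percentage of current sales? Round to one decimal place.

55.4%

Contribution margin per unit = £230.51 − £158.53 = £71.98. Break-even units = £6,157,700 ÷ £71.98 = 85,547.37; break-even revenue = 85,547.37 × £230.51 = £19,719,525.24.
Actual sales revenue = 191,740 × £230.51 = £44,197,987.40.
Margin of safety = (£44,197,987.40 − £19,719,525.24) ÷ £44,197,987.40 = 55.4%.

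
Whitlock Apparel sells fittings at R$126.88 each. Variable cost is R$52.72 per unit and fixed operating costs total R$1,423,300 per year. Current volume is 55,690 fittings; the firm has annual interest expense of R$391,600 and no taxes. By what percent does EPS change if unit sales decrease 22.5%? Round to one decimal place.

-40.1%

At 55,690 units, contribution = 55,690 × R$74.16 = R$4,129,970.40.
Subtracting fixed costs: EBIT = R$4,129,970.40 − R$1,423,300 = R$2,706,670.40.
After interest of R$391,600.00, pre-tax earnings = R$2,315,070.40.
DCL = total CM / (EBIT − I) = R$4,129,970.40 / R$2,315,070.40 = 1.7840.
EPS therefore changes by 1.7840 × (-22.5%) = -40.1%.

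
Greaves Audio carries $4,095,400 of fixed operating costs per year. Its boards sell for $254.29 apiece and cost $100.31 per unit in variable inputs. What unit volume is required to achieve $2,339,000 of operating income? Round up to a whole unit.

41,788 boards

Unit CM = price − variable cost = $254.29 − $100.31 = $153.98.
Required volume = (fixed costs + target profit) ÷ CM = ($4,095,400 + $2,339,000) ÷ $153.98 = 41,787.25, so 41,788 boards.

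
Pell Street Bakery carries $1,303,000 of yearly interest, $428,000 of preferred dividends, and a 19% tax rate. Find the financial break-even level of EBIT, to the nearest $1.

$1,831,395

Grossing the preferred dividend up to pre-tax terms: $428,000 / (1 − 0.19) = $528,395.06.
EPS = 0 when EBIT covers interest plus the pre-tax preferred burden: $1,303,000 + $528,395.06 = $1,831,395.06.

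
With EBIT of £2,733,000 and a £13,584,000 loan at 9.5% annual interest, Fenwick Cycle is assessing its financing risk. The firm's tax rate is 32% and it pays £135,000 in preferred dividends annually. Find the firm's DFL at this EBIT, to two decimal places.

Annual interest charges come to £1,290,480.00.
Preferred dividends grossed up pre-tax: £135,000 / (1 − 0.32) = £198,529.41.
DFL = EBIT ÷ [EBIT − I − D_p/(1−t)] = £2,733,000 ÷ [£2,733,000 − £1,290,480.00 − £198,529.41] = £2,733,000 ÷ £1,243,990.59 = 2.1970.

2.20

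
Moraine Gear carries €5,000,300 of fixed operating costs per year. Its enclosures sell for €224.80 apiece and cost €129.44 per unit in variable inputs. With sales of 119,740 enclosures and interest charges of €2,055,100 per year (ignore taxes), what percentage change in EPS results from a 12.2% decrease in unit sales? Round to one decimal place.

Contribution at this volume is 119,740 × €95.36 = €11,418,406.40.
EBIT = €11,418,406.40 − €5,000,300 = €6,418,106.40.
Interest = €2,055,100.00, so EBIT − I = €4,363,006.40.
Degree of combined leverage = contribution ÷ (EBIT − I) = €11,418,406.40 ÷ €4,363,006.40 = 2.6171.
%ΔEPS = DCL × %ΔSales = 2.6171 × -12.2% = -31.9%.

-31.9%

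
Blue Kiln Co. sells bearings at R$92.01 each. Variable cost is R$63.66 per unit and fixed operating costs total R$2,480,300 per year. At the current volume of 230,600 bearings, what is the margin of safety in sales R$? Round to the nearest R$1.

R$13,167,686

Each unit contributes R$92.01 − R$63.66 = R$28.35. Break-even units = R$2,480,300 ÷ R$28.35 = 87,488.54; break-even revenue = 87,488.54 × R$92.01 = R$8,049,820.21.
Actual sales revenue = 230,600 × R$92.01 = R$21,217,506.00.
Margin of safety = R$21,217,506.00 − R$8,049,820.21 = R$13,167,686.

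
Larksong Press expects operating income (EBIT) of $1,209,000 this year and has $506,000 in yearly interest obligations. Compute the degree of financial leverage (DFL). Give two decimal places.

Interest = $506,000.00.
Degree of financial leverage = EBIT / (EBIT − interest) = $1,209,000 / $703,000.00 = 1.7198.

1.72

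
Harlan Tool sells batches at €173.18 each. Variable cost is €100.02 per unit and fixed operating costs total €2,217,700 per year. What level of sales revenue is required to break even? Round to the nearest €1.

Contribution margin per unit = €173.18 − €100.02 = €73.16, a CM ratio of €73.16 ÷ €173.18 = 0.4225.
Break-even revenue = fixed costs × price ÷ CM = €2,217,700 × €173.18 ÷ €73.16 = €5,249,608.

€5,249,608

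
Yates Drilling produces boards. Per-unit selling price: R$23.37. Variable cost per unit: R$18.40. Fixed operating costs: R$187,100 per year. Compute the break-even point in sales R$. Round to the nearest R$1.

Contribution margin per unit = R$23.37 − R$18.40 = R$4.97, a CM ratio of R$4.97 ÷ R$23.37 = 0.2127.
Break-even revenue = fixed costs × price ÷ CM = R$187,100 × R$23.37 ÷ R$4.97 = R$879,784.

R$879,784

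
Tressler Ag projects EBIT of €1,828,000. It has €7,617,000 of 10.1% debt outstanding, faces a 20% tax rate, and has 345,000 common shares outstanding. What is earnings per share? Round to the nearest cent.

€2.45

Interest = €769,317.00, so EBT = €1,828,000 − €769,317.00 = €1,058,683.00.
Net income = €1,058,683.00 × (1 − 0.20) = €846,946.40.
EPS = €846,946.40 ÷ 345,000 = €2.45.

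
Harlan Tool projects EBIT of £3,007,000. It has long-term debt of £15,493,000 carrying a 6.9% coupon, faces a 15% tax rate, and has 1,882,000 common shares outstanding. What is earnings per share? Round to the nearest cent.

Pre-tax income = £3,007,000 − £1,069,017.00 = £1,937,983.00.
Net income = £1,937,983.00 × (1 − 0.15) = £1,647,285.55.
EPS = £1,647,285.55 ÷ 1,882,000 = £0.88.

£0.88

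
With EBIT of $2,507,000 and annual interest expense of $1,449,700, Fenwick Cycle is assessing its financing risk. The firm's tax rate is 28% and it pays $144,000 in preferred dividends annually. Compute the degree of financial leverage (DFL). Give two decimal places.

Interest = $1,449,700.00.
Preferred dividends grossed up pre-tax: $144,000 / (1 − 0.28) = $200,000.00.
DFL = EBIT ÷ [EBIT − I − D_p/(1−t)] = $2,507,000 ÷ [$2,507,000 − $1,449,700.00 − $200,000.00] = $2,507,000 ÷ $857,300.00 = 2.9243.

2.92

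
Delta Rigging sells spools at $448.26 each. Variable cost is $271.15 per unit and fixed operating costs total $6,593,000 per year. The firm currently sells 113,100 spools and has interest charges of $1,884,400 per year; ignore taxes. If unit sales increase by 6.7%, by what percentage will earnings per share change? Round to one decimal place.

+11.6%

Total contribution margin = 113,100 × $177.11 = $20,031,141.00.
EBIT = $20,031,141.00 − $6,593,000 = $13,438,141.00.
Interest = $1,884,400.00, so EBIT − I = $11,553,741.00.
Degree of combined leverage = contribution ÷ (EBIT − I) = $20,031,141.00 ÷ $11,553,741.00 = 1.7337.
EPS therefore changes by 1.7337 × (+6.7%) = +11.6%.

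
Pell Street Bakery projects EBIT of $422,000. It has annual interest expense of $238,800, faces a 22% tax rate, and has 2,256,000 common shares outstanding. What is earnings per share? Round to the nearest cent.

$0.06

Pre-tax income = $422,000 − $238,800.00 = $183,200.00.
After tax at 22%: net income = $183,200.00 × 0.78 = $142,896.00.
Per share: $142,896.00 / 2,256,000 shares = $0.06.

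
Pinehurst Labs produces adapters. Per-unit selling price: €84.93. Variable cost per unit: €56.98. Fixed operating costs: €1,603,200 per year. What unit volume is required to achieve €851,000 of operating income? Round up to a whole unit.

87,807 adapters

Each unit contributes €84.93 − €56.98 = €27.95.
Need Q such that Q × €27.95 − €1,603,200 = €851,000, i.e. Q = €2,454,200 / €27.95 = 87,806.80 → 87,807.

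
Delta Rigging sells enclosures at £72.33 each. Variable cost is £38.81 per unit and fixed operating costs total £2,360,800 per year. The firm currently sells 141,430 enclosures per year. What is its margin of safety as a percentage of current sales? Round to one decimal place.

Contribution margin per unit = £72.33 − £38.81 = £33.52. Break-even units = £2,360,800 ÷ £33.52 = 70,429.59; break-even revenue = 70,429.59 × £72.33 = £5,094,172.55.
Current sales = 141,430 × £72.33 = £10,229,631.90.
Margin of safety = (£10,229,631.90 − £5,094,172.55) ÷ £10,229,631.90 = 50.2%.

50.2%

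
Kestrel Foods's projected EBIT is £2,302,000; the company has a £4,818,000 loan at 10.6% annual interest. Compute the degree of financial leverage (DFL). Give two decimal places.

Annual interest charges come to £510,708.00.
Degree of financial leverage = EBIT / (EBIT − interest) = £2,302,000 / £1,791,292.00 = 1.2851.

1.29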